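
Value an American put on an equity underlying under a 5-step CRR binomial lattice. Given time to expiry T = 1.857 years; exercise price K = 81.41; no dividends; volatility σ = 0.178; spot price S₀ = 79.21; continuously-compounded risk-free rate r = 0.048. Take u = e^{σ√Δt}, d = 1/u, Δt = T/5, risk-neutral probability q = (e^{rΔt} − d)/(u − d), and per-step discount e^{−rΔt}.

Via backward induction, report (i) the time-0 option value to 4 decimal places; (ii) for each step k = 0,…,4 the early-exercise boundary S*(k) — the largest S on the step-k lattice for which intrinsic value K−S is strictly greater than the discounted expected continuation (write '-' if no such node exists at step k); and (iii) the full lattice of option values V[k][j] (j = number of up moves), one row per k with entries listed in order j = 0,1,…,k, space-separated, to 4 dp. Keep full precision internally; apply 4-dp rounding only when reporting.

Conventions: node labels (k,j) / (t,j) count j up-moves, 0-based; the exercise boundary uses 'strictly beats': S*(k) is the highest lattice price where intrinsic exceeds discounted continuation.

price = 6.2827
boundary = - - 63.7613 71.0671 63.7613
tree:
6.2827
10.7550 2.9097
17.6487 5.5903 0.8602
24.2034 10.3429 1.9706 0.0000
30.0843 17.6487 4.5146 0.0000 0.0000
35.3607 24.2034 10.3429 0.0000 0.0000 0.0000

Δt=0.37140, u=1.11458, d=0.89720, q=0.55565, disc=e^(-rΔt)=0.98233
k=5 terminal: V=max(K-S,0) → 35.3607 24.2034 10.3429 0.0000 0.0000 0.0000
k=4: j=0 S=51.3257 intr=30.0843 cont=28.6459 V=30.0843[EX]; j=1 S=63.7613 intr=17.6487 cont=16.2102 V=17.6487[EX]; j=2 S=79.2100 intr=2.2000 cont=4.5146 V=4.5146[hold]; j=3 S=98.4017 intr=0.0000 cont=0.0000 V=0.0000[hold]; j=4 S=122.2434 intr=0.0000 cont=0.0000 V=0.0000[hold]  S*(4)=63.7613
k=3: j=0 S=57.2066 intr=24.2034 cont=22.7650 V=24.2034[EX]; j=1 S=71.0671 intr=10.3429 cont=10.1678 V=10.3429[EX]; j=2 S=88.2859 intr=0.0000 cont=1.9706 V=1.9706[hold]; j=3 S=109.6766 intr=0.0000 cont=0.0000 V=0.0000[hold]  S*(3)=71.0671
k=2: j=0 S=63.7613 intr=17.6487 cont=16.2102 V=17.6487[EX]; j=1 S=79.2100 intr=2.2000 cont=5.5903 V=5.5903[hold]; j=2 S=98.4017 intr=0.0000 cont=0.8602 V=0.8602[hold]  S*(2)=63.7613
k=1: j=0 S=71.0671 intr=10.3429 cont=10.7550 V=10.7550[hold]; j=1 S=88.2859 intr=0.0000 cont=2.9097 V=2.9097[hold]  S*(1)=-
k=0: j=0 S=79.2100 intr=2.2000 cont=6.2827 V=6.2827[hold]  S*(0)=-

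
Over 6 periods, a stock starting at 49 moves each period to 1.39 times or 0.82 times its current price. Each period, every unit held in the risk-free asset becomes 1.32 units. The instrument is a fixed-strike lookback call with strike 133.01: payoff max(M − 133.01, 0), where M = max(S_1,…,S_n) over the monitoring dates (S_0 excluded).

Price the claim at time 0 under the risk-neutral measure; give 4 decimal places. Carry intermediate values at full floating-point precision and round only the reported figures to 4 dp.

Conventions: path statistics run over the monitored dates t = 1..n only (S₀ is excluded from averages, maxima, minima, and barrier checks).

With p* = (R−d)/(u−d) = 0.8772, sum probability × payoff across the paths and divide by R^6.
Enumerate all 2^6 = 64 price paths (U = up ×1.39, D = down ×0.82); each path with k up-moves has probability p*^k·(1−p*)^(6−k).
DDDDDD: M=40.1800, payoff=0.0000, prob=0.000003
UDDDDD: M=68.1100, payoff=0.0000, prob=0.000025
DUDDDD: M=55.8502, payoff=0.0000, prob=0.000025
UUDDDD: M=94.6729, payoff=0.0000, prob=0.000175
DDUDDD: M=45.7972, payoff=0.0000, prob=0.000025
UDUDDD: M=77.6318, payoff=0.0000, prob=0.000175
DUUDDD: M=77.6318, payoff=0.0000, prob=0.000175
UUUDDD: M=131.5953, payoff=0.0000, prob=0.001250
DDDUDD: M=40.1800, payoff=0.0000, prob=0.000025
UDDUDD: M=68.1100, payoff=0.0000, prob=0.000175
DUDUDD: M=63.6581, payoff=0.0000, prob=0.000175
UUDUDD: M=107.9082, payoff=0.0000, prob=0.001250
DDUUDD: M=63.6581, payoff=0.0000, prob=0.000175
UDUUDD: M=107.9082, payoff=0.0000, prob=0.001250
DUUUDD: M=107.9082, payoff=0.0000, prob=0.001250
UUUUDD: M=182.9175, payoff=49.9075, prob=0.008929
DDDDUD: M=40.1800, payoff=0.0000, prob=0.000025
UDDDUD: M=68.1100, payoff=0.0000, prob=0.000175
DUDDUD: M=55.8502, payoff=0.0000, prob=0.000175
UUDDUD: M=94.6729, payoff=0.0000, prob=0.001250
DDUDUD: M=52.1996, payoff=0.0000, prob=0.000175
UDUDUD: M=88.4847, payoff=0.0000, prob=0.001250
DUUDUD: M=88.4847, payoff=0.0000, prob=0.001250
UUUDUD: M=149.9924, payoff=16.9824, prob=0.008929
DDDUUD: M=52.1996, payoff=0.0000, prob=0.000175
UDDUUD: M=88.4847, payoff=0.0000, prob=0.001250
DUDUUD: M=88.4847, payoff=0.0000, prob=0.001250
UUDUUD: M=149.9924, payoff=16.9824, prob=0.008929
DDUUUD: M=88.4847, payoff=0.0000, prob=0.001250
UDUUUD: M=149.9924, payoff=16.9824, prob=0.008929
DUUUUD: M=149.9924, payoff=16.9824, prob=0.008929
UUUUUD: M=254.2553, payoff=121.2453, prob=0.063782
DDDDDU: M=40.1800, payoff=0.0000, prob=0.000025
UDDDDU: M=68.1100, payoff=0.0000, prob=0.000175
DUDDDU: M=55.8502, payoff=0.0000, prob=0.000175
UUDDDU: M=94.6729, payoff=0.0000, prob=0.001250
DDUDDU: M=45.7972, payoff=0.0000, prob=0.000175
UDUDDU: M=77.6318, payoff=0.0000, prob=0.001250
DUUDDU: M=77.6318, payoff=0.0000, prob=0.001250
UUUDDU: M=131.5953, payoff=0.0000, prob=0.008929
DDDUDU: M=42.8037, payoff=0.0000, prob=0.000175
UDDUDU: M=72.5575, payoff=0.0000, prob=0.001250
DUDUDU: M=72.5575, payoff=0.0000, prob=0.001250
UUDUDU: M=122.9937, payoff=0.0000, prob=0.008929
DDUUDU: M=72.5575, payoff=0.0000, prob=0.001250
UDUUDU: M=122.9937, payoff=0.0000, prob=0.008929
DUUUDU: M=122.9937, payoff=0.0000, prob=0.008929
UUUUDU: M=208.4894, payoff=75.4794, prob=0.063782
DDDDUU: M=42.8037, payoff=0.0000, prob=0.000175
UDDDUU: M=72.5575, payoff=0.0000, prob=0.001250
DUDDUU: M=72.5575, payoff=0.0000, prob=0.001250
UUDDUU: M=122.9937, payoff=0.0000, prob=0.008929
DDUDUU: M=72.5575, payoff=0.0000, prob=0.001250
UDUDUU: M=122.9937, payoff=0.0000, prob=0.008929
DUUDUU: M=122.9937, payoff=0.0000, prob=0.008929
UUUDUU: M=208.4894, payoff=75.4794, prob=0.063782
DDDUUU: M=72.5575, payoff=0.0000, prob=0.001250
UDDUUU: M=122.9937, payoff=0.0000, prob=0.008929
DUDUUU: M=122.9937, payoff=0.0000, prob=0.008929
UUDUUU: M=208.4894, payoff=75.4794, prob=0.063782
DDUUUU: M=122.9937, payoff=0.0000, prob=0.008929
UDUUUU: M=208.4894, payoff=75.4794, prob=0.063782
DUUUUU: M=208.4894, payoff=75.4794, prob=0.063782
UUUUUU: M=353.4149, payoff=220.4049, prob=0.455587
Price = Σ prob·payoff / R^6 = 133.270199 / 5.289853 = 25.1936

price = 25.1936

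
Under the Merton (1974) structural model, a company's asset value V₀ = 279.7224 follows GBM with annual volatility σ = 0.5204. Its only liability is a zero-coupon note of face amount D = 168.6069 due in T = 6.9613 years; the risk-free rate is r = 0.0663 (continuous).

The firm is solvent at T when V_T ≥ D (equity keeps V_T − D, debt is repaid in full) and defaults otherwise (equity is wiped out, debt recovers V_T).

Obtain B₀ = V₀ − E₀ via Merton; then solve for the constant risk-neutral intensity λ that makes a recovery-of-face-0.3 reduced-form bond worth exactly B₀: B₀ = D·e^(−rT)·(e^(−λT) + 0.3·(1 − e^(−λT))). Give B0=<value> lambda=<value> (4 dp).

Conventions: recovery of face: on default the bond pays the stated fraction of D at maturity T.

Apply the equity-as-call identities (strike 168.6069, horizon 6.9613 years):
d₁ = [ln(V₀/D) + (r + σ²/2)T] / (σ√T)
   = [ln(279.7224/168.6069) + (0.0663 + 0.5·0.5204²)·6.9613] / (0.5204·√6.9613)
   = [0.506228 + 1.404150] / 1.373038 = 1.391352
d₂ = d₁ − σ√T = 1.391352 − 1.373038 = 0.018314
N(d₁) = 0.917941,  N(d₂) = 0.507306,  e^(−rT) = 0.630316
E₀ = V₀·N(d₁) − D·e^(−rT)·N(d₂)
   = 279.7224·0.917941 − 168.6069·0.630316·0.507306 = 202.854314
B₀ = V₀ − E₀ = 279.7224 − 202.854314 = 76.868086
e^(−λT) = (B₀·e^(rT)/D − 0.3)/(1 − 0.3) = (76.8681·1.586506/168.6069 − 0.3)/0.7 = 0.60470022
λ = −ln(0.60470022)/6.9613 = 0.072260

B0=76.8681 lambda=0.0723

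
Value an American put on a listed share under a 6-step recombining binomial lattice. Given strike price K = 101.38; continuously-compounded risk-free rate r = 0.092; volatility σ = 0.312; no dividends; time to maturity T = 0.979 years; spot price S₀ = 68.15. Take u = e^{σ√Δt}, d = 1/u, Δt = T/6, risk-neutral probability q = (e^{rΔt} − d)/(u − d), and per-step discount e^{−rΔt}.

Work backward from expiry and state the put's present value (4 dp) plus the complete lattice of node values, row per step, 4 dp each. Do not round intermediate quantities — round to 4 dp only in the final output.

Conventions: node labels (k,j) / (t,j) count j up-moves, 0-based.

price = 33.2300
tree:
33.2300
41.2997 24.0764
48.4138 33.2300 15.4923
54.6856 41.2997 24.0764 8.2737
60.2147 48.4138 33.2300 14.4971 2.9557
65.0891 54.6856 41.2997 24.0764 6.3619 0.0000
69.3863 60.2147 48.4138 33.2300 13.6934 0.0000 0.0000

params: Δt=0.16317 u=1.13432 d=0.88159 q=0.52838 e^(-rΔt)=0.98510
t_6 payoffs: 69.3863 60.2147 48.4138 33.2300 13.6934 0.0000 0.0000
k=5: node(5,0) S=36.2909 payoff=65.0891 vs cont=63.5786 → 65.0891 [stop]  node(5,1) S=46.6944 payoff=54.6856 vs cont=53.1751 → 54.6856 [stop]  node(5,2) S=60.0803 payoff=41.2997 vs cont=39.7892 → 41.2997 [stop]  node(5,3) S=77.3036 payoff=24.0764 vs cont=22.5659 → 24.0764 [stop]  node(5,4) S=99.4642 payoff=1.9158 vs cont=6.3619 → 6.3619 [wait]  node(5,5) S=127.9777 payoff=0.0000 vs cont=0.0000 → 0.0000 [wait]
k=4: node(4,0) S=41.1653 payoff=60.2147 vs cont=58.7042 → 60.2147 [stop]  node(4,1) S=52.9662 payoff=48.4138 vs cont=46.9034 → 48.4138 [stop]  node(4,2) S=68.1500 payoff=33.2300 vs cont=31.7195 → 33.2300 [stop]  node(4,3) S=87.6866 payoff=13.6934 vs cont=14.4971 → 14.4971 [wait]  node(4,4) S=112.8238 payoff=0.0000 vs cont=2.9557 → 2.9557 [wait]
k=3: node(3,0) S=46.6944 payoff=54.6856 vs cont=53.1751 → 54.6856 [stop]  node(3,1) S=60.0803 payoff=41.2997 vs cont=39.7892 → 41.2997 [stop]  node(3,2) S=77.3036 payoff=24.0764 vs cont=22.9843 → 24.0764 [stop]  node(3,3) S=99.4642 payoff=1.9158 vs cont=8.2737 → 8.2737 [wait]
k=2: node(2,0) S=52.9662 payoff=48.4138 vs cont=46.9034 → 48.4138 [stop]  node(2,1) S=68.1500 payoff=33.2300 vs cont=31.7195 → 33.2300 [stop]  node(2,2) S=87.6866 payoff=13.6934 vs cont=15.4923 → 15.4923 [wait]
k=1: node(1,0) S=60.0803 payoff=41.2997 vs cont=39.7892 → 41.2997 [stop]  node(1,1) S=77.3036 payoff=24.0764 vs cont=23.5023 → 24.0764 [stop]
k=0: node(0,0) S=68.1500 payoff=33.2300 vs cont=31.7195 → 33.2300 [stop]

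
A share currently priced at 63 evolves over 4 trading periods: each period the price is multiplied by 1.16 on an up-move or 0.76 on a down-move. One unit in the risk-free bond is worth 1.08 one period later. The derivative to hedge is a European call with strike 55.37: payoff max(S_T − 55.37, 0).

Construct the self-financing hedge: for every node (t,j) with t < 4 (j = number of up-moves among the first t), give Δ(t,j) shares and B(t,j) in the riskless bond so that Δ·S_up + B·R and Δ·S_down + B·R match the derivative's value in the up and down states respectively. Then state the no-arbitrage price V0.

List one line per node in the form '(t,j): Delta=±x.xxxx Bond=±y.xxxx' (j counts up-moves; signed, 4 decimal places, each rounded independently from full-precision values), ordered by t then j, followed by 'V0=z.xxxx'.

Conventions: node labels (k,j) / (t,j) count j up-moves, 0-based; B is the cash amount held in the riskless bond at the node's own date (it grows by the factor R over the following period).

(0,0): Delta=0.8687 Bond=-31.2231
(1,0): Delta=0.5548 Bond=-18.6937
(1,1): Delta=0.9201 Bond=-37.4777
(2,0): Delta=0.0000 Bond=0.0000
(2,1): Delta=0.6457 Bond=-25.2365
(2,2): Delta=0.9650 Bond=-44.2858
(3,0): Delta=0.0000 Bond=0.0000
(3,1): Delta=0.0000 Bond=0.0000
(3,2): Delta=0.7515 Bond=-34.0693
(3,3): Delta=1.0000 Bond=-51.2685
V0=23.5032

Risk-neutral probability p* = (R−d)/(u−d) = (1.08−0.76)/(1.16−0.76) = 0.8000.
Terminal payoffs: V(4,0)=0.0000, V(4,1)=0.0000, V(4,2)=0.0000, V(4,3)=19.3657, V(4,4)=58.7003
(3,0): S=27.6555. Δ = (V_up−V_dn)/(S_up−S_dn) = (0.0000−0.0000)/(32.0804−21.0182) = 0.0000. V = [p*·0.0000 + (1−p*)·0.0000]/1.08 = 0.0000. B = V − Δ·S = 0.0000.
(3,1): S=42.2110. Δ = (V_up−V_dn)/(S_up−S_dn) = (0.0000−0.0000)/(48.9648−32.0804) = 0.0000. V = [p*·0.0000 + (1−p*)·0.0000]/1.08 = 0.0000. B = V − Δ·S = 0.0000.
(3,2): S=64.4273. Δ = (V_up−V_dn)/(S_up−S_dn) = (19.3657−0.0000)/(74.7357−48.9648) = 0.7515. V = [p*·19.3657 + (1−p*)·0.0000]/1.08 = 14.3450. B = V − Δ·S = -34.0693.
(3,3): S=98.3364. Δ = (V_up−V_dn)/(S_up−S_dn) = (58.7003−19.3657)/(114.0703−74.7357) = 1.0000. V = [p*·58.7003 + (1−p*)·19.3657]/1.08 = 47.0679. B = V − Δ·S = -51.2685.
(2,0): S=36.3888. Δ = (V_up−V_dn)/(S_up−S_dn) = (0.0000−0.0000)/(42.2110−27.6555) = 0.0000. V = [p*·0.0000 + (1−p*)·0.0000]/1.08 = 0.0000. B = V − Δ·S = 0.0000.
(2,1): S=55.5408. Δ = (V_up−V_dn)/(S_up−S_dn) = (14.3450−0.0000)/(64.4273−42.2110) = 0.6457. V = [p*·14.3450 + (1−p*)·0.0000]/1.08 = 10.6259. B = V − Δ·S = -25.2365.
(2,2): S=84.7728. Δ = (V_up−V_dn)/(S_up−S_dn) = (47.0679−14.3450)/(98.3364−64.4273) = 0.9650. V = [p*·47.0679 + (1−p*)·14.3450]/1.08 = 37.5216. B = V − Δ·S = -44.2858.
(1,0): S=47.8800. Δ = (V_up−V_dn)/(S_up−S_dn) = (10.6259−0.0000)/(55.5408−36.3888) = 0.5548. V = [p*·10.6259 + (1−p*)·0.0000]/1.08 = 7.8710. B = V − Δ·S = -18.6937.
(1,1): S=73.0800. Δ = (V_up−V_dn)/(S_up−S_dn) = (37.5216−10.6259)/(84.7728−55.5408) = 0.9201. V = [p*·37.5216 + (1−p*)·10.6259]/1.08 = 29.7615. B = V − Δ·S = -37.4777.
(0,0): S=63.0000. Δ = (V_up−V_dn)/(S_up−S_dn) = (29.7615−7.8710)/(73.0800−47.8800) = 0.8687. V = [p*·29.7615 + (1−p*)·7.8710]/1.08 = 23.5032. B = V − Δ·S = -31.2231.
As a check, the time-0 holding Δ(0,0)·S0 + B(0,0) comes to 23.5032 — exactly V0.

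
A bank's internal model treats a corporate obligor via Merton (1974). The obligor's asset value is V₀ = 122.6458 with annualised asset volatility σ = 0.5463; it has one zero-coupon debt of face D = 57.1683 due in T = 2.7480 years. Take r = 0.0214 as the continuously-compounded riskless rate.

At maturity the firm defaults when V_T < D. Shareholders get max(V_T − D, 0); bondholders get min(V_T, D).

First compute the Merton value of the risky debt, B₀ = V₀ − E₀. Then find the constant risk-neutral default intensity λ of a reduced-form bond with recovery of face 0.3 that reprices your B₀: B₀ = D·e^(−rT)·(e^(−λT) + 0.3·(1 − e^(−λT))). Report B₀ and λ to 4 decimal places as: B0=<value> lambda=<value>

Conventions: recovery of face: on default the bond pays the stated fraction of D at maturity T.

B0=47.0567 lambda=0.0729

With assets at 122.6458 and a single debt payment of 57.1683 at 2.7480 years:
d₁ = [ln(V₀/D) + (r + σ²/2)T] / (σ√T)
   = [ln(122.6458/57.1683) + (0.0214 + 0.5·0.5463²)·2.7480] / (0.5463·√2.7480)
   = [0.763301 + 0.468869] / 0.905607 = 1.360602
d₂ = d₁ − σ√T = 1.360602 − 0.905607 = 0.454995
N(d₁) = 0.913180,  N(d₂) = 0.675444,  e^(−rT) = 0.942889
E₀ = V₀·N(d₁) − D·e^(−rT)·N(d₂)
   = 122.6458·0.913180 − 57.1683·0.942889·0.675444 = 75.589052
B₀ = V₀ − E₀ = 122.6458 − 75.589052 = 47.056748
e^(−λT) = (B₀·e^(rT)/D − 0.3)/(1 − 0.3) = (47.0567·1.060571/57.1683 − 0.3)/0.7 = 0.81854727
λ = −ln(0.81854727)/2.7480 = 0.072862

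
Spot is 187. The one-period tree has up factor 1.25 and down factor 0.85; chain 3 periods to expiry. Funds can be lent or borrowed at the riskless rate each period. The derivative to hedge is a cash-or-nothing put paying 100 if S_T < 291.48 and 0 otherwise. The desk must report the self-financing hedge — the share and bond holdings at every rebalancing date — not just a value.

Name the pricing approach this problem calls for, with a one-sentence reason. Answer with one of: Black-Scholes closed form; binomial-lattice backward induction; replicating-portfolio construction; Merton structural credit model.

framework: replicating-portfolio construction

Key observation: the task asks for the hedge itself — share and bond holdings at every node of the 3-period tree on spot 187 with factors 1.25/0.85 — which is exactly what the replicating-portfolio construction produces.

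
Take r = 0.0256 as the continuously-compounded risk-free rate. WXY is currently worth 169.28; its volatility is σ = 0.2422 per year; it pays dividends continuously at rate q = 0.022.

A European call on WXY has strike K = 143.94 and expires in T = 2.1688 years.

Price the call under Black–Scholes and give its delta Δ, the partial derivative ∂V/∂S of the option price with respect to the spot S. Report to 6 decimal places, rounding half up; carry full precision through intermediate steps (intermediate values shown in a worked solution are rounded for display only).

price = 35.987341
Δ = 0.709068

σ√T = 0.2422·√2.1688 = 0.356684
d₁ = (ln(S/K) + (r−q+σ²/2)T) / (σ√T) = (ln(169.28/143.94) + (0.0256−0.022+0.2422²/2)·2.1688) / 0.356684 = (0.162158 + 0.071419) / 0.356684 = 0.654857
d₂ = d₁ − σ√T = 0.654857 − 0.356684 = 0.298173
e^{−rT} = 0.945992
e^{−qT} = 0.953407
N(d₁) = 0.743720,  N(d₂) = 0.617214
Call price V = S·e^{−qT}·N(d₁) − K·e^{−rT}·N(d₂) = 120.030987 − 84.043646 = 35.987341
Δ = e^{−qT}·N(d₁) = 0.709068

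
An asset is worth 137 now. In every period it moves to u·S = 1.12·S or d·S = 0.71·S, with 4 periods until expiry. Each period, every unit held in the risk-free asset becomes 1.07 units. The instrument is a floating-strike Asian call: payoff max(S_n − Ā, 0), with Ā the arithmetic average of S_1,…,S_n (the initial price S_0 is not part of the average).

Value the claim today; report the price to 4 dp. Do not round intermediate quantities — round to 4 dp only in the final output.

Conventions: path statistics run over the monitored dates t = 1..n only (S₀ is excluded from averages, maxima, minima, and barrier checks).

No-arbitrage gives p* = (R−d)/(u−d) = 0.8780: enumerate every path, weight its payoff by its p*-probability, and discount by R^4.
Enumerate all 2^4 = 16 price paths (U = up ×1.12, D = down ×0.71); each path with k up-moves has probability p*^k·(1−p*)^(4−k).
DDDD: Ā=62.5449, payoff=0.0000, prob=0.000221
UDDD: Ā=98.6623, payoff=0.0000, prob=0.001592
DUDD: Ā=84.6198, payoff=0.0000, prob=0.001592
UUDD: Ā=133.4848, payoff=0.0000, prob=0.011466
DDUD: Ā=74.6497, payoff=0.0000, prob=0.001592
UDUD: Ā=117.7572, payoff=0.0000, prob=0.011466
DUUD: Ā=103.7147, payoff=0.0000, prob=0.011466
UUUD: Ā=163.6063, payoff=0.0000, prob=0.082555
DDDU: Ā=67.5708, payoff=0.0000, prob=0.001592
UDDU: Ā=106.5906, payoff=0.0000, prob=0.011466
DUDU: Ā=92.5481, payoff=0.0000, prob=0.011466
UUDU: Ā=145.9914, payoff=0.0000, prob=0.082555
DDUU: Ā=82.5780, payoff=4.0530, prob=0.011466
UDUU: Ā=130.2638, payoff=6.3935, prob=0.082555
DUUU: Ā=116.2213, payoff=20.4360, prob=0.082555
UUUU: Ā=183.3350, payoff=32.2371, prob=0.594394
Price = Σ prob·payoff / R^4 = 21.422945 / 1.310796 = 16.3435

price = 16.3435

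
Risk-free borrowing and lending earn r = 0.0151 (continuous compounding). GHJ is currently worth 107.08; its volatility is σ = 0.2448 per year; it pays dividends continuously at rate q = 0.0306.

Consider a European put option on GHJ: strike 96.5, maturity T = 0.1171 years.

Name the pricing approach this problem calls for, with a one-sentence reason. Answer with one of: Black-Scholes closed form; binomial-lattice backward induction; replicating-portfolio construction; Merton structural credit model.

framework: Black-Scholes closed form

Key observation: everything needed for the exact continuous-time valuation of the European put on GHJ (strike 96.5) is given, and no feature rules the closed form out.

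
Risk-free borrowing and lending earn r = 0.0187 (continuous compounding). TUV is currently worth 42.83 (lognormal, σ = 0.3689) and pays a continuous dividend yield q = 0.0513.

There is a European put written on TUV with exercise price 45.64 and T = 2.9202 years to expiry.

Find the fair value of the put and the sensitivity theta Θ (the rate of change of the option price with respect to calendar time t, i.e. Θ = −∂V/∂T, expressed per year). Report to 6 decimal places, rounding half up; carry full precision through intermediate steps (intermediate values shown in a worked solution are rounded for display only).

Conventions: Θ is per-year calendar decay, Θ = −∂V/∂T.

price = 13.379257
Θ = -1.904957

σ√T = 0.3689·√2.9202 = 0.630398
d₁ = (ln(S/K) + (r−q+σ²/2)T) / (σ√T) = (ln(42.83/45.64) + (0.0187−0.0513+0.3689²/2)·2.9202) / 0.630398 = (-0.063546 + 0.103502) / 0.630398 = 0.063383
d₂ = d₁ − σ√T = 0.063383 − 0.630398 = -0.567015
e^{−rT} = 0.946856
e^{−qT} = 0.860875
N(−d₁) = 0.474731,  N(−d₂) = 0.714648
Put price V = K·e^{−rT}·N(−d₂) − S·e^{−qT}·N(−d₁) = 30.883177 − 17.503920 = 13.379257
φ(d₁) = (1/√(2π))·e^{−d₁²/2} = 0.398142
Θ = −S·e^{−qT}·φ(d₁)·σ/(2√T) − q·S·e^{−qT}·N(−d₁) + r·K·e^{−rT}·N(−d₂) = −1.584521 − 0.897951 + 0.577515 = -1.904957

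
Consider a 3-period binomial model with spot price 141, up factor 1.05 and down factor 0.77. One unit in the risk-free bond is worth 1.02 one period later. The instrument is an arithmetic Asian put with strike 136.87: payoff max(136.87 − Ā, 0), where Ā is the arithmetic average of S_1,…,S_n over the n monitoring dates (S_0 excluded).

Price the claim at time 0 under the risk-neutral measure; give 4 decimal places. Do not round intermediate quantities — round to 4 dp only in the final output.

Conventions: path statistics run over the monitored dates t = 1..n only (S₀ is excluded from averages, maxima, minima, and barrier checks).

Risk-neutral up-probability p* = (R−d)/(u−d) = (1.02−0.77)/(1.05−0.77) = 0.8929; the claim prices as the p*-weighted sum of path payoffs discounted by R^3.
Enumerate all 2^3 = 8 price paths (U = up ×1.05, D = down ×0.77); each path with k up-moves has probability p*^k·(1−p*)^(3−k).
DDD: Ā=85.5134, payoff=51.3566, prob=0.001230
UDD: Ā=116.6091, payoff=20.2609, prob=0.010250
DUD: Ā=103.4491, payoff=33.4209, prob=0.010250
UUD: Ā=141.0670, payoff=0.0000, prob=0.085414
DDU: Ā=93.3159, payoff=43.5541, prob=0.010250
UDU: Ā=127.2490, payoff=9.6210, prob=0.085414
DUU: Ā=114.0890, payoff=22.7810, prob=0.085414
UUU: Ā=155.5759, payoff=0.0000, prob=0.711780
Price = Σ prob·payoff / R^3 = 3.827375 / 1.061208 = 3.6066

price = 3.6066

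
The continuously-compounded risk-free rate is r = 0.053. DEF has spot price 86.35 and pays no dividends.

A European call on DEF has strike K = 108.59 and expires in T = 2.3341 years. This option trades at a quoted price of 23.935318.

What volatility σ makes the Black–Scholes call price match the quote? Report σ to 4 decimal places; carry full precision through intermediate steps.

sigma = 0.5270

At σ = 0.5270 the Black–Scholes value reproduces the quote:
σ√T = 0.527·√2.3341 = 0.805138
d₁ = (ln(S/K) + (r+σ²/2)T) / (σ√T) = (ln(86.35/108.59) + (0.053+0.527²/2)·2.3341) / 0.805138 = (-0.229171 + 0.447831) / 0.805138 = 0.271581
d₂ = d₁ − σ√T = 0.271581 − 0.805138 = -0.533557
e^{−rT} = 0.883638
N(d₁) = 0.607028,  N(d₂) = 0.296824
V = S·N(d₁) − K·e^{−rT}·N(d₂) = 52.416868 − 28.481550 = 23.935318 (the observed quote) — the price is monotone increasing in volatility, hence this σ is the only solution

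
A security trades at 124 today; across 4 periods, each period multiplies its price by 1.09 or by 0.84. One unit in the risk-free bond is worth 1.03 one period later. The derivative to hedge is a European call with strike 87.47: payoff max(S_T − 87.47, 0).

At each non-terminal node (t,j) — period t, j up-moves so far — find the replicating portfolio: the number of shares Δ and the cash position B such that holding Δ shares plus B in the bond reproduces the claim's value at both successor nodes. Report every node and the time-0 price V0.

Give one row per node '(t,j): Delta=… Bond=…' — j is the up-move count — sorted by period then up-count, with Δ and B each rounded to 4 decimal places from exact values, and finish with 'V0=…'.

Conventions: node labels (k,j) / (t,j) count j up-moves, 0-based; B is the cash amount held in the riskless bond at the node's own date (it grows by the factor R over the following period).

Arbitrage-free pricing uses the up-move probability p* = (R−d)/(u−d) = 0.7600, discounting each step at R = 1.03.
Expiry values: V(4,0)=0.0000, V(4,1)=0.0000, V(4,2)=16.4821, V(4,3)=47.4202, V(4,4)=87.5661
  t=3,j=0: stock 73.4953 → up 80.1099 (V=0.0000), down 61.7360 (V=0.0000). Price 0.0000; hedge Δ=0.0000, bond B=0.0000.
  t=3,j=1: stock 95.3689 → up 103.9521 (V=16.4821), down 80.1099 (V=0.0000). Price 12.1615; hedge Δ=0.6913, bond B=-53.7668.
  t=3,j=2: stock 123.7525 → up 134.8902 (V=47.4202), down 103.9521 (V=16.4821). Price 38.8302; hedge Δ=1.0000, bond B=-84.9223.
  t=3,j=3: stock 160.5836 → up 175.0361 (V=87.5661), down 134.8902 (V=47.4202). Price 75.6613; hedge Δ=1.0000, bond B=-84.9223.
  t=2,j=0: stock 87.4944 → up 95.3689 (V=12.1615), down 73.4953 (V=0.0000). Price 8.9736; hedge Δ=0.5560, bond B=-39.6726.
  t=2,j=1: stock 113.5344 → up 123.7525 (V=38.8302), down 95.3689 (V=12.1615). Price 31.4851; hedge Δ=0.9396, bond B=-75.1893.
  t=2,j=2: stock 147.3244 → up 160.5836 (V=75.6613), down 123.7525 (V=38.8302). Price 64.8755; hedge Δ=1.0000, bond B=-82.4489.
  t=1,j=0: stock 104.1600 → up 113.5344 (V=31.4851), down 87.4944 (V=8.9736). Price 25.3227; hedge Δ=0.8645, bond B=-64.7236.
  t=1,j=1: stock 135.1600 → up 147.3244 (V=64.8755), down 113.5344 (V=31.4851). Price 55.2057; hedge Δ=0.9882, bond B=-78.3559.
  t=0,j=0: stock 124.0000 → up 135.1600 (V=55.2057), down 104.1600 (V=25.3227). Price 46.6347; hedge Δ=0.9640, bond B=-72.8972.
Sanity check at the root: Δ(0,0)·S0 + B(0,0) reproduces V0 = 46.6347.

(0,0): Delta=0.9640 Bond=-72.8972
(1,0): Delta=0.8645 Bond=-64.7236
(1,1): Delta=0.9882 Bond=-78.3559
(2,0): Delta=0.5560 Bond=-39.6726
(2,1): Delta=0.9396 Bond=-75.1893
(2,2): Delta=1.0000 Bond=-82.4489
(3,0): Delta=0.0000 Bond=0.0000
(3,1): Delta=0.6913 Bond=-53.7668
(3,2): Delta=1.0000 Bond=-84.9223
(3,3): Delta=1.0000 Bond=-84.9223
V0=46.6347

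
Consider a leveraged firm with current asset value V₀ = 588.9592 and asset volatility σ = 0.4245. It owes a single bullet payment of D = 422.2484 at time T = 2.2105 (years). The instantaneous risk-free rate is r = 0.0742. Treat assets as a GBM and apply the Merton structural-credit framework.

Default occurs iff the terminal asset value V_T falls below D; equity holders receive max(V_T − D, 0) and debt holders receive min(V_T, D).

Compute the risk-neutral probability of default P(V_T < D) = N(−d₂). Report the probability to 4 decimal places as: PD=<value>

With assets at 588.9592 and a single debt payment of 422.2484 at 2.2105 years:
d₁ = [ln(V₀/D) + (r + σ²/2)T] / (σ√T)
   = [ln(588.9592/422.2484) + (0.0742 + 0.5·0.4245²)·2.2105] / (0.4245·√2.2105)
   = [0.332763 + 0.363185] / 0.631136 = 1.102692
d₂ = d₁ − σ√T = 1.102692 − 0.631136 = 0.471556
risk-neutral PD = N(−d₂) = N(-0.471556) = 0.318622

PD=0.3186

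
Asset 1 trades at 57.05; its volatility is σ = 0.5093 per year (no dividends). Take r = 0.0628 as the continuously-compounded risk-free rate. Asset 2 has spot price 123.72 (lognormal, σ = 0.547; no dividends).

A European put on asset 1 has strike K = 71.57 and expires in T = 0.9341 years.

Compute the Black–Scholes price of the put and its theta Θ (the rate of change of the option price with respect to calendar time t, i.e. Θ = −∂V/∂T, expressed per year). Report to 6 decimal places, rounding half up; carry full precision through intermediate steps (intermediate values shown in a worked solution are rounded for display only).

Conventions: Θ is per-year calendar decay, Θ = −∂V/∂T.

price = 18.010221
Θ = -2.910995

σ√T = 0.5093·√0.9341 = 0.492233
d₁ = (ln(S/K) + (r+σ²/2)T) / (σ√T) = (ln(57.05/71.57) + (0.0628+0.5093²/2)·0.9341) / 0.492233 = (-0.226748 + 0.179808) / 0.492233 = -0.095361
d₂ = d₁ − σ√T = -0.095361 − 0.492233 = -0.587594
e^{−rT} = 0.943026
N(−d₁) = 0.537986,  N(−d₂) = 0.721598
Put price V = K·e^{−rT}·N(−d₂) − S·N(−d₁) = 48.702328 − 30.692107 = 18.010221
φ(d₁) = (1/√(2π))·e^{−d₁²/2} = 0.397132
Θ = −S·φ(d₁)·σ/(2√T) + r·K·e^{−rT}·N(−d₂) = −5.969501 + 3.058506 = -2.910995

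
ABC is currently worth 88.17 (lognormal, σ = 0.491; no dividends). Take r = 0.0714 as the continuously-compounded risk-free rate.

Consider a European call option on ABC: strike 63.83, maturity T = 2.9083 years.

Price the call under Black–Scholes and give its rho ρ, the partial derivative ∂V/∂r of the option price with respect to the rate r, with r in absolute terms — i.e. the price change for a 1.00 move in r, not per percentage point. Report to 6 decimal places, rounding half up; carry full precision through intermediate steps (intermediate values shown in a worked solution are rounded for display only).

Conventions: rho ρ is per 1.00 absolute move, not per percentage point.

σ√T = 0.491·√2.9083 = 0.837339
d₁ = (ln(S/K) + (r+σ²/2)T) / (σ√T) = (ln(88.17/63.83) + (0.0714+0.491²/2)·2.9083) / 0.837339 = (0.323043 + 0.558221) / 0.837339 = 1.052458
d₂ = d₁ − σ√T = 1.052458 − 0.837339 = 0.215120
e^{−rT} = 0.812489
N(d₁) = 0.853705,  N(d₂) = 0.585163
Call price V = S·N(d₁) − K·e^{−rT}·N(d₂) = 75.271202 − 30.347251 = 44.923950
ρ = K·T·e^{−rT}·N(d₂) = 88.258911

price = 44.923950
ρ = 88.258911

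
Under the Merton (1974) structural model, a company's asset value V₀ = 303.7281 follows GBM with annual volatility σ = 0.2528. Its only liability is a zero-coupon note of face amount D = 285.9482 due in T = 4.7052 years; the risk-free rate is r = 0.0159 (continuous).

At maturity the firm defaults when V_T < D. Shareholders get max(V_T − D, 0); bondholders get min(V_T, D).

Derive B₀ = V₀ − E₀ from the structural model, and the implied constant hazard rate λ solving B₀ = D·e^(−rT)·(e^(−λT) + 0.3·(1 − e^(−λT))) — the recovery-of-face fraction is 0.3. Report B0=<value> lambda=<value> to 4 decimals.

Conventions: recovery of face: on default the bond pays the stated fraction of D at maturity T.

B0=221.2501 lambda=0.0576

Work the structural quantities from V₀ = 303.7281 against face 285.9482:
d₁ = [ln(V₀/D) + (r + σ²/2)T] / (σ√T)
   = [ln(303.7281/285.9482) + (0.0159 + 0.5·0.2528²)·4.7052] / (0.2528·√4.7052)
   = [0.060322 + 0.225162] / 0.548360 = 0.520615
d₂ = d₁ − σ√T = 0.520615 − 0.548360 = -0.027746
N(d₁) = 0.698682,  N(d₂) = 0.488932,  e^(−rT) = 0.927917
E₀ = V₀·N(d₁) − D·e^(−rT)·N(d₂)
   = 303.7281·0.698682 − 285.9482·0.927917·0.488932 = 82.477954
B₀ = V₀ − E₀ = 303.7281 − 82.477954 = 221.250146
e^(−λT) = (B₀·e^(rT)/D − 0.3)/(1 − 0.3) = (221.2501·1.077682/285.9482 − 0.3)/0.7 = 0.76263987
λ = −ln(0.76263987)/4.7052 = 0.057589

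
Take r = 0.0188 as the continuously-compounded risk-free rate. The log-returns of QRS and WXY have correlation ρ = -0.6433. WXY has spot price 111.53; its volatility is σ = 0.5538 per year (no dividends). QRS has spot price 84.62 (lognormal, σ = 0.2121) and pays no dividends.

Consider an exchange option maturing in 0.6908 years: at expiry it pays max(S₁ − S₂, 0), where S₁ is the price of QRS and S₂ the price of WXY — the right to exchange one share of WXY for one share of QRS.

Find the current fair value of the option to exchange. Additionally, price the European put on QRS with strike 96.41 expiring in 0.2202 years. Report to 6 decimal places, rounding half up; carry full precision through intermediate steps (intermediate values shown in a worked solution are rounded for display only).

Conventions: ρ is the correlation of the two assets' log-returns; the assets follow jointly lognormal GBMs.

exchange price = 11.636043
price(QRS put K=96.41) = 11.827473

σ_eff = √(σ₁² + σ₂² − 2ρσ₁σ₂) = √(0.2121² + 0.5538² − 2·-0.6433·0.2121·0.5538) = 0.709088
d₁ = (ln(S₁/S₂) + (q₂ − q₁ + σ_eff²/2)T) / (σ_eff√T) = (ln(84.62/111.53) + (0.0 − 0.0 + 0.251403)·0.6908) / 0.589354 = -0.173841
d₂ = d₁ − σ_eff√T = -0.173841 − 0.589354 = -0.763195
N(d₁) = 0.430995,  N(d₂) = 0.222674
V = S₁·e^{−q₁T}·N(d₁) − S₂·e^{−q₂T}·N(d₂) = 36.470827 − 24.834784 = 11.636043
[vanilla: QRS put K=96.41]
σ√T = 0.2121·√0.2202 = 0.099529
d₁ = (ln(S/K) + (r+σ²/2)T) / (σ√T) = (ln(84.62/96.41) + (0.0188+0.2121²/2)·0.2202) / 0.099529 = (-0.130439 + 0.009093) / 0.099529 = -1.219209
d₂ = d₁ − σ√T = -1.219209 − 0.099529 = -1.318737
e^{−rT} = 0.995869
N(−d₁) = 0.888617,  N(−d₂) = 0.906372
price = K·e^{−rT}·N(−d₂) − S·N(−d₁) = 87.022284 − 75.194811 = 11.827473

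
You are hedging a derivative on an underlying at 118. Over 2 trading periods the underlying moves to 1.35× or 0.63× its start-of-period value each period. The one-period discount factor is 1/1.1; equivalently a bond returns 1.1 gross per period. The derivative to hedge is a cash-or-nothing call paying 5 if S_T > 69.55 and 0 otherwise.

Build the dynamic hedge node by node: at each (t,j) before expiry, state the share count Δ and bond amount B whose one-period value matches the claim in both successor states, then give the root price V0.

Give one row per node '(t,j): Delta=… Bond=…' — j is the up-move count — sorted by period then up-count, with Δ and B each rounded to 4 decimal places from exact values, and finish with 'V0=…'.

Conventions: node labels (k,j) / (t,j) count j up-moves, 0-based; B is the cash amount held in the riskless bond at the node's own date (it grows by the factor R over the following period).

(0,0): Delta=0.0186 Bond=1.4420
(1,0): Delta=0.0934 Bond=-3.9773
(1,1): Delta=0.0000 Bond=4.5455
V0=3.6340

No-arbitrage ⇒ martingale measure with p* = (R−d)/(u−d) = 0.6528.
Expiry values: V(2,0)=0.0000, V(2,1)=5.0000, V(2,2)=5.0000
(1,0): S=74.3400. Δ = (V_up−V_dn)/(S_up−S_dn) = (5.0000−0.0000)/(100.3590−46.8342) = 0.0934. V = [p*·5.0000 + (1−p*)·0.0000]/1.1 = 2.9672. B = V − Δ·S = -3.9773.
(1,1): S=159.3000. Δ = (V_up−V_dn)/(S_up−S_dn) = (5.0000−5.0000)/(215.0550−100.3590) = 0.0000. V = [p*·5.0000 + (1−p*)·5.0000]/1.1 = 4.5455. B = V − Δ·S = 4.5455.
(0,0): S=118.0000. Δ = (V_up−V_dn)/(S_up−S_dn) = (4.5455−2.9672)/(159.3000−74.3400) = 0.0186. V = [p*·4.5455 + (1−p*)·2.9672]/1.1 = 3.6340. B = V − Δ·S = 1.4420.
As a check, the time-0 holding Δ(0,0)·S0 + B(0,0) comes to 3.6340 — exactly V0.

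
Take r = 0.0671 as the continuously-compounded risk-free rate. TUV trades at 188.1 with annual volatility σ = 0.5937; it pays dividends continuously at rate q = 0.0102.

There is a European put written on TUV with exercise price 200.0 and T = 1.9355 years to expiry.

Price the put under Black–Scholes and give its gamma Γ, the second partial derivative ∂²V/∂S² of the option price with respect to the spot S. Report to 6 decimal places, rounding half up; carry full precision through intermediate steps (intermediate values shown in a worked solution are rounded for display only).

σ√T = 0.5937·√1.9355 = 0.825969
d₁ = (ln(S/K) + (r−q+σ²/2)T) / (σ√T) = (ln(188.1/200.0) + (0.0671−0.0102+0.5937²/2)·1.9355) / 0.825969 = (-0.061344 + 0.451242) / 0.825969 = 0.472050
d₂ = d₁ − σ√T = 0.472050 − 0.825969 = -0.353919
e^{−rT} = 0.878208
e^{−qT} = 0.980451
N(−d₁) = 0.318446,  N(−d₂) = 0.638300
Put price V = K·e^{−rT}·N(−d₂) − S·e^{−qT}·N(−d₁) = 112.112031 − 58.728663 = 53.383368
φ(d₁) = (1/√(2π))·e^{−d₁²/2} = 0.356881
Γ = e^{−qT}·φ(d₁) / (S·σ·√T) = 0.002252

price = 53.383368
Γ = 0.002252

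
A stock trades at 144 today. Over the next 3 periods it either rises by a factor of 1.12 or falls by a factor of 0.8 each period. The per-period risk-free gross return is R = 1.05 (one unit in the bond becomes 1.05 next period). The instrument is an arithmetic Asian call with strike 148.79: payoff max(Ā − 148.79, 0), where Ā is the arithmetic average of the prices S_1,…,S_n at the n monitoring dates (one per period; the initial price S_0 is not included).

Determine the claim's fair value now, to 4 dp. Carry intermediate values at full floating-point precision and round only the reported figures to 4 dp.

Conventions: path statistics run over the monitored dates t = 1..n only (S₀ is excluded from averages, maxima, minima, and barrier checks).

No-arbitrage gives p* = (R−d)/(u−d) = 0.7812: enumerate every path, weight its payoff by its p*-probability, and discount by R^3.
Enumerate all 2^3 = 8 price paths (U = up ×1.12, D = down ×0.8); each path with k up-moves has probability p*^k·(1−p*)^(3−k).
DDD: Ā=93.6960, payoff=0.0000, prob=0.010468
UDD: Ā=131.1744, payoff=0.0000, prob=0.037384
DUD: Ā=115.8144, payoff=0.0000, prob=0.037384
UUD: Ā=162.1402, payoff=13.3502, prob=0.133514
DDU: Ā=103.5264, payoff=0.0000, prob=0.037384
UDU: Ā=144.9370, payoff=0.0000, prob=0.133514
DUU: Ā=129.5770, payoff=0.0000, prob=0.133514
UUU: Ā=181.4077, payoff=32.6177, prob=0.476837
Price = Σ prob·payoff / R^3 = 17.335791 / 1.157625 = 14.9753

price = 14.9753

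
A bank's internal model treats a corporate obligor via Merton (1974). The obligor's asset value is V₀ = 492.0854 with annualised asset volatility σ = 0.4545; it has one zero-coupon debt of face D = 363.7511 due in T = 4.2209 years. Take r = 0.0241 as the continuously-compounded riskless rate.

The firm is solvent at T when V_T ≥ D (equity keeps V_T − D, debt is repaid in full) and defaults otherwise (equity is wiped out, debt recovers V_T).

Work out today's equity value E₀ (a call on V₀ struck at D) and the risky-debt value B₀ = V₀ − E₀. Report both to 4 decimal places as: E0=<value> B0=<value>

Equity is a call on the firm's assets struck at D = 363.7511:
d₁ = [ln(V₀/D) + (r + σ²/2)T] / (σ√T)
   = [ln(492.0854/363.7511) + (0.0241 + 0.5·0.4545²)·4.2209] / (0.4545·√4.2209)
   = [0.302182 + 0.537680] / 0.933762 = 0.899439
d₂ = d₁ − σ√T = 0.899439 − 0.933762 = -0.034324
N(d₁) = 0.815791,  N(d₂) = 0.486310,  e^(−rT) = 0.903279
E₀ = V₀·N(d₁) − D·e^(−rT)·N(d₂)
   = 492.0854·0.815791 − 363.7511·0.903279·0.486310 = 241.652480
B₀ = V₀ − E₀ = 492.0854 − 241.652480 = 250.432920

E0=241.6525 B0=250.4329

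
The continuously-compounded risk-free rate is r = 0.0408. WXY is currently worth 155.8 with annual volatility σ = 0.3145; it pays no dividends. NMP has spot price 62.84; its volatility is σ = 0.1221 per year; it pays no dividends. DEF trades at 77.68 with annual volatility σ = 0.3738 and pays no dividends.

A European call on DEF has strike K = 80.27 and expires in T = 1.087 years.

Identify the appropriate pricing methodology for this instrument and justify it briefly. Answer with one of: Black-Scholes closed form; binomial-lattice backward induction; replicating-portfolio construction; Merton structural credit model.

framework: Black-Scholes closed form

Key observation: a European claim on DEF (strike 80.27) — a lognormal (GBM) underlying with constant rate and volatility — has an exact closed-form value; no lattice or capital structure is involved.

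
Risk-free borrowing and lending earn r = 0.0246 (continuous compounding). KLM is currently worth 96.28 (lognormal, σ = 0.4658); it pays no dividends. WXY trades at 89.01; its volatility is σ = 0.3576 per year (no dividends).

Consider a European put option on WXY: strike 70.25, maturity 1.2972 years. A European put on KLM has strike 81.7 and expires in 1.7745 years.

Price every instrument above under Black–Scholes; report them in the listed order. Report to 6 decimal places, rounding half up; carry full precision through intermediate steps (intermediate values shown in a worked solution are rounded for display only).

[WXY put K=70.25]
σ√T = 0.3576·√1.2972 = 0.407287
d₁ = (ln(S/K) + (r+σ²/2)T) / (σ√T) = (ln(89.01/70.25) + (0.0246+0.3576²/2)·1.2972) / 0.407287 = (0.236688 + 0.114853) / 0.407287 = 0.863128
d₂ = d₁ − σ√T = 0.863128 − 0.407287 = 0.455840
e^{−rT} = 0.968593
N(−d₁) = 0.194034,  N(−d₂) = 0.324252
price = K·e^{−rT}·N(−d₂) − S·N(−d₁) = 22.063312 − 17.270933 = 4.792379
[KLM put K=81.7]
σ√T = 0.4658·√1.7745 = 0.620494
d₁ = (ln(S/K) + (r+σ²/2)T) / (σ√T) = (ln(96.28/81.7) + (0.0246+0.4658²/2)·1.7745) / 0.620494 = (0.164207 + 0.236159) / 0.620494 = 0.645237
d₂ = d₁ − σ√T = 0.645237 − 0.620494 = 0.024743
e^{−rT} = 0.957286
N(−d₁) = 0.259387,  N(−d₂) = 0.490130
price = K·e^{−rT}·N(−d₂) − S·N(−d₁) = 38.333205 − 24.973760 = 13.359445

price(WXY put K=70.25) = 4.792379
price(KLM put K=81.7) = 13.359445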